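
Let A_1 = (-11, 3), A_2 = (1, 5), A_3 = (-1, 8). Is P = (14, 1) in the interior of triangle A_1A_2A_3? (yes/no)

Barycentric coordinates of P: (-31/40, 29/8, -37/20).
The three coordinates are negative, positive, negative; a point is interior exactly when all three are positive.

no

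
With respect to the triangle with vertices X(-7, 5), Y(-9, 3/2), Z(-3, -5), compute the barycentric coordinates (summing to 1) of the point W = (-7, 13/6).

Signed area of the reference triangle: [XYZ] = ½·((-7)·(3/2−(-5)) + (-9)·(-5−5) + (-3)·(5−(3/2))) = ½·(-91/2 + 90 − 21/2) = 17.
[WYZ] = ½·((-7)·(3/2−(-5)) + (-9)·(-5−(13/6)) + (-3)·(13/6−(3/2))) = ½·(-91/2 + 129/2 − 2) = 17/2, so the X-coordinate is (17/2)/17 = 1/2.
[XWZ] = ½·((-7)·(13/6−(-5)) + (-7)·(-5−5) + (-3)·(5−(13/6))) = ½·(-301/6 + 70 − 17/2) = 17/3, so the Y-coordinate is 1/3.
[XYW] = ½·((-7)·(3/2−(13/6)) + (-9)·(13/6−5) + (-7)·(5−(3/2))) = ½·(14/3 + 51/2 − 49/2) = 17/6, so the Z-coordinate is 1/6.

(1/2, 1/3, 1/6)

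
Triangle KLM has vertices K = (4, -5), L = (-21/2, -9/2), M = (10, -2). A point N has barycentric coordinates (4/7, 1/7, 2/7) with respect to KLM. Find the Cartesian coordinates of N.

(51/14, -57/14)

N = (4/7)·K + (1/7)·L + (2/7)·M.
x-coordinate: (4/7)·4 + (1/7)·(-21/2) + (2/7)·10 = 51/14.
y-coordinate: (4/7)·(-5) + (1/7)·(-9/2) + (2/7)·(-2) = -57/14.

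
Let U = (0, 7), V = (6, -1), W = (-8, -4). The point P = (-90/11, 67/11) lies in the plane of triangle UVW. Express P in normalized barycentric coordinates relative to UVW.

Signed area of the reference triangle: [UVW] = ½·(0·(-1−(-4)) + 6·(-4−7) + (-8)·(7−(-1))) = ½·(0 − 66 − 64) = -65.
[PVW] = ½·((-90/11)·(-1−(-4)) + 6·(-4−(67/11)) + (-8)·(67/11−(-1))) = ½·(-270/11 − 666/11 − 624/11) = -780/11, so the U-coordinate is (-780/11)/(-65) = 12/11.
[UPW] = ½·(0·(67/11−(-4)) + (-90/11)·(-4−7) + (-8)·(7−(67/11))) = ½·(0 + 90 − 80/11) = 455/11, so the V-coordinate is -7/11.
[UVP] = ½·(0·(-1−(67/11)) + 6·(67/11−7) + (-90/11)·(7−(-1))) = ½·(0 − 60/11 − 720/11) = -390/11, so the W-coordinate is 6/11.

(12/11, -7/11, 6/11)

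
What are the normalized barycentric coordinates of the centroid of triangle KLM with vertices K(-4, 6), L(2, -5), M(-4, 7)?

(1/3, 1/3, 1/3)

The centroid is the average of the vertices, so each weight is 1/3.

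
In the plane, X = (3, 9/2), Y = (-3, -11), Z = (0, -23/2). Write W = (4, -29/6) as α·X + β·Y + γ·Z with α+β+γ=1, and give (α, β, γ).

Signed area of the reference triangle: [XYZ] = ½·(3·(-11−(-23/2)) + (-3)·(-23/2−(9/2)) + 0·(9/2−(-11))) = ½·(3/2 + 48 + 0) = 99/4.
[WYZ] = ½·(4·(-11−(-23/2)) + (-3)·(-23/2−(-29/6)) + 0·(-29/6−(-11))) = ½·(2 + 20 + 0) = 11, so the X-coordinate is 11/(99/4) = 4/9.
[XWZ] = ½·(3·(-29/6−(-23/2)) + 4·(-23/2−(9/2)) + 0·(9/2−(-29/6))) = ½·(20 − 64 + 0) = -22, so the Y-coordinate is -8/9.
[XYW] = ½·(3·(-11−(-29/6)) + (-3)·(-29/6−(9/2)) + 4·(9/2−(-11))) = ½·(-37/2 + 28 + 62) = 143/4, so the Z-coordinate is 13/9.

(4/9, -8/9, 13/9)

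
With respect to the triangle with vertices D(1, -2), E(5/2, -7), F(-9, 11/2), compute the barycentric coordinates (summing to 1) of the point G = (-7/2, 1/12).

Signed area of the reference triangle: [DEF] = ½·(1·(-7−(11/2)) + (5/2)·(11/2−(-2)) + (-9)·(-2−(-7))) = ½·(-25/2 + 75/4 − 45) = -155/8.
[GEF] = ½·((-7/2)·(-7−(11/2)) + (5/2)·(11/2−(1/12)) + (-9)·(1/12−(-7))) = ½·(175/4 + 325/24 − 255/4) = -155/48, so the D-coordinate is (-155/48)/(-155/8) = 1/6.
[DGF] = ½·(1·(1/12−(11/2)) + (-7/2)·(11/2−(-2)) + (-9)·(-2−(1/12))) = ½·(-65/12 − 105/4 + 75/4) = -155/24, so the E-coordinate is 1/3.
[DEG] = ½·(1·(-7−(1/12)) + (5/2)·(1/12−(-2)) + (-7/2)·(-2−(-7))) = ½·(-85/12 + 125/24 − 35/2) = -155/16, so the F-coordinate is 1/2.

(1/6, 1/3, 1/2)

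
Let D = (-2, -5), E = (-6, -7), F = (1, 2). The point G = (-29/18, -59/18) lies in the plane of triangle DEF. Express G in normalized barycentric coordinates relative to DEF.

Signed area of the reference triangle: [DEF] = ½·((-2)·(-7−2) + (-6)·(2−(-5)) + 1·(-5−(-7))) = ½·(18 − 42 + 2) = -11.
[GEF] = ½·((-29/18)·(-7−2) + (-6)·(2−(-59/18)) + 1·(-59/18−(-7))) = ½·(29/2 − 95/3 + 67/18) = -121/18, so the D-coordinate is (-121/18)/(-11) = 11/18.
[DGF] = ½·((-2)·(-59/18−2) + (-29/18)·(2−(-5)) + 1·(-5−(-59/18))) = ½·(95/9 − 203/18 − 31/18) = -11/9, so the E-coordinate is 1/9.
[DEG] = ½·((-2)·(-7−(-59/18)) + (-6)·(-59/18−(-5)) + (-29/18)·(-5−(-7))) = ½·(67/9 − 31/3 − 29/9) = -55/18, so the F-coordinate is 5/18.

(11/18, 1/9, 5/18)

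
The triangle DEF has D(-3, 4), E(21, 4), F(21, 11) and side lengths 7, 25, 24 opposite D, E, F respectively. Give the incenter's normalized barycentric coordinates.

The incenter has barycentric coordinates proportional to the opposite side lengths: (7 : 25 : 24).
Normalizing by 7+25+24 = 56 gives (1/8, 25/56, 3/7).

(1/8, 25/56, 3/7)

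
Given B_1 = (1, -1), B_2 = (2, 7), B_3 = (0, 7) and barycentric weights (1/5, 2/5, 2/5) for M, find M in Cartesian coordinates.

(1, 27/5)

M = (1/5)·B_1 + (2/5)·B_2 + (2/5)·B_3.
x-coordinate: (1/5)·1 + (2/5)·2 + (2/5)·0 = 1.
y-coordinate: (1/5)·(-1) + (2/5)·7 + (2/5)·7 = 27/5.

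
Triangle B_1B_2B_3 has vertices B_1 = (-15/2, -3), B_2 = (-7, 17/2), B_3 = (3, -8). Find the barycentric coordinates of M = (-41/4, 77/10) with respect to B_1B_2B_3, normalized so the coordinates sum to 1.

Signed area of the reference triangle: [B_1B_2B_3] = ½·((-15/2)·(17/2−(-8)) + (-7)·(-8−(-3)) + 3·(-3−(17/2))) = ½·(-495/4 + 35 − 69/2) = -493/8.
[MB_2B_3] = ½·((-41/4)·(17/2−(-8)) + (-7)·(-8−(77/10)) + 3·(77/10−(17/2))) = ½·(-1353/8 + 1099/10 − 12/5) = -493/16, so the B_1-coordinate is (-493/16)/(-493/8) = 1/2.
[B_1MB_3] = ½·((-15/2)·(77/10−(-8)) + (-41/4)·(-8−(-3)) + 3·(-3−(77/10))) = ½·(-471/4 + 205/4 − 321/10) = -493/10, so the B_2-coordinate is 4/5.
[B_1B_2M] = ½·((-15/2)·(17/2−(77/10)) + (-7)·(77/10−(-3)) + (-41/4)·(-3−(17/2))) = ½·(-6 − 749/10 + 943/8) = 1479/80, so the B_3-coordinate is -3/10.

(1/2, 4/5, -3/10)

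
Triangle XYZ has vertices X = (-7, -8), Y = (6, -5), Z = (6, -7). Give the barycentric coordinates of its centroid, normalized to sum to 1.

The centroid is the average of the vertices, so each weight is 1/3.

(1/3, 1/3, 1/3)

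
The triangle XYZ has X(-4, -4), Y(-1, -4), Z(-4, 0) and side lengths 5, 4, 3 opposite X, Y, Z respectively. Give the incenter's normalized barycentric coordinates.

(5/12, 1/3, 1/4)

The incenter has barycentric coordinates proportional to the opposite side lengths: (5 : 4 : 3).
Normalizing by 5+4+3 = 12 gives (5/12, 1/3, 1/4).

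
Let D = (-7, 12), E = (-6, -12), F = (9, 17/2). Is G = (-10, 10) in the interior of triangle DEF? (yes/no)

no

Barycentric coordinates of G: (824/761, 85/761, -148/761).
The three coordinates are positive, positive, negative; a point is interior exactly when all three are positive.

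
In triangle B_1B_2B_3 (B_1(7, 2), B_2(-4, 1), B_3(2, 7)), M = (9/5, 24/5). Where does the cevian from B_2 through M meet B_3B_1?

(13/4, 23/4)

Barycentric coordinates of M with respect to B_1B_2B_3: (1/5, 1/5, 3/5).
On side B_3B_1 the B_2-coordinate is zero; dropping M's B_2-weight 1/5 and renormalizing the remaining 3/5 : 1/5 gives weights 3/4, 1/4 on B_3, B_1.
N = (3/4)·(2, 7) + (1/4)·(7, 2) = (13/4, 23/4).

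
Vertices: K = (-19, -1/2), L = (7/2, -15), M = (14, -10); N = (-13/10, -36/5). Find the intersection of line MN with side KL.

Barycentric coordinates of N with respect to KLM: (2/5, 1/5, 2/5).
On side KL the M-coordinate is zero; dropping N's M-weight 2/5 and renormalizing the remaining 2/5 : 1/5 gives weights 2/3, 1/3 on K, L.
J = (2/3)·(-19, -1/2) + (1/3)·(7/2, -15) = (-23/2, -16/3).

(-23/2, -16/3)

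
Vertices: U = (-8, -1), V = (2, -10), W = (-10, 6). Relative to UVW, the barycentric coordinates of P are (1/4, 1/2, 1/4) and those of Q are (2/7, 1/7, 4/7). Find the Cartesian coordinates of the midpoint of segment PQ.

Barycentric coordinates of the midpoint are the average: (15/56, 9/28, 23/56).
Converting: (15/56)·U + (9/28)·V + (23/56)·W = (-157/28, -57/56).

(-157/28, -57/56)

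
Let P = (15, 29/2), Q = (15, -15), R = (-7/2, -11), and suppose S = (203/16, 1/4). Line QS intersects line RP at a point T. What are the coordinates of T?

(113/10, 47/5)

Barycentric coordinates of S with respect to PQR: (1/2, 3/8, 1/8).
On side RP the Q-coordinate is zero; dropping S's Q-weight 3/8 and renormalizing the remaining 1/8 : 1/2 gives weights 1/5, 4/5 on R, P.
T = (1/5)·(-7/2, -11) + (4/5)·(15, 29/2) = (113/10, 47/5).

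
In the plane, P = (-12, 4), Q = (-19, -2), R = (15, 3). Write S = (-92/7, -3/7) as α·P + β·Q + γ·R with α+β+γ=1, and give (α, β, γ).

Signed area of the reference triangle: [PQR] = ½·((-12)·(-2−3) + (-19)·(3−4) + 15·(4−(-2))) = ½·(60 + 19 + 90) = 169/2.
[SQR] = ½·((-92/7)·(-2−3) + (-19)·(3−(-3/7)) + 15·(-3/7−(-2))) = ½·(460/7 − 456/7 + 165/7) = 169/14, so the P-coordinate is (169/14)/(169/2) = 1/7.
[PSR] = ½·((-12)·(-3/7−3) + (-92/7)·(3−4) + 15·(4−(-3/7))) = ½·(288/7 + 92/7 + 465/7) = 845/14, so the Q-coordinate is 5/7.
[PQS] = ½·((-12)·(-2−(-3/7)) + (-19)·(-3/7−4) + (-92/7)·(4−(-2))) = ½·(132/7 + 589/7 − 552/7) = 169/14, so the R-coordinate is 1/7.

(1/7, 5/7, 1/7)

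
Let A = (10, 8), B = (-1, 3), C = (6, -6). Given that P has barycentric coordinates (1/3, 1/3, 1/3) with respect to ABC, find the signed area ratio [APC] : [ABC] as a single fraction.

The signed ratio [APC]/[ABC] equals the barycentric coordinate of P at vertex B, which is 1/3.

1/3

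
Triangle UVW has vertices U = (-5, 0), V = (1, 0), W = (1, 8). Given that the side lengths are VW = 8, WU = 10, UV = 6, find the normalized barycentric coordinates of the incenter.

(1/3, 5/12, 1/4)

The incenter has barycentric coordinates proportional to the opposite side lengths: (8 : 10 : 6).
Normalizing by 8+10+6 = 24 gives (1/3, 5/12, 1/4).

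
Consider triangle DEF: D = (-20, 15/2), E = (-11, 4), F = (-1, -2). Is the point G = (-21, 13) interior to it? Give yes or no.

Barycentric coordinates of G: (-30/19, 5, -46/19).
The three coordinates are negative, positive, negative; a point is interior exactly when all three are positive.

no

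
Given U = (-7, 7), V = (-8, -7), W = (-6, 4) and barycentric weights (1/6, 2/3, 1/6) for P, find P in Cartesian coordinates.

P = (1/6)·U + (2/3)·V + (1/6)·W.
x-coordinate: (1/6)·(-7) + (2/3)·(-8) + (1/6)·(-6) = -15/2.
y-coordinate: (1/6)·7 + (2/3)·(-7) + (1/6)·4 = -17/6.

(-15/2, -17/6)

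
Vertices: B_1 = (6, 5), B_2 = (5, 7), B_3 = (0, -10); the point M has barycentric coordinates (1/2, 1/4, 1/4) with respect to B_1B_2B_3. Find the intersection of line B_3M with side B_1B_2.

(17/3, 17/3)

Line B_3M meets B_1B_2 where the B_3-coordinate vanishes; zeroing M's B_3-weight and renormalizing leaves B_1, B_2-weights 1/2 : 1/4 → (2/3, 1/3).
So N = (2/3)·B_1 + (1/3)·B_2 = (17/3, 17/3).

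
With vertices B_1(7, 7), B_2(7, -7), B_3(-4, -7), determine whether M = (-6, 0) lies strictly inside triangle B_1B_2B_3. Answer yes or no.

no

Barycentric coordinates of M: (1/2, -15/22, 13/11).
The three coordinates are positive, negative, positive; a point is interior exactly when all three are positive.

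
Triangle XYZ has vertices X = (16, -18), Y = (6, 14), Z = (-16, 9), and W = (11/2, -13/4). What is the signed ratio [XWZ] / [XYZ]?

[XYZ] = ½·(16·(14−9) + 6·(9−(-18)) + (-16)·(-18−14)) = ½·(80 + 162 + 512) = 377.
[XWZ] = ½·(16·(-13/4−9) + (11/2)·(9−(-18)) + (-16)·(-18−(-13/4))) = ½·(-196 + 297/2 + 236) = 377/4, so the ratio is (377/4)/377 = 1/4.

1/4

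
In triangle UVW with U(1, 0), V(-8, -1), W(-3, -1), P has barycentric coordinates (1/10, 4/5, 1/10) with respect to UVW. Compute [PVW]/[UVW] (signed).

The signed ratio [PVW]/[UVW] equals the barycentric coordinate of P at vertex U, which is 1/10.

1/10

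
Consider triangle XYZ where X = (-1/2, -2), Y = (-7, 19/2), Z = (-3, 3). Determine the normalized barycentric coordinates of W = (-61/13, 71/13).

(4/13, 8/13, 1/13)

Signed area of the reference triangle: [XYZ] = ½·((-1/2)·(19/2−3) + (-7)·(3−(-2)) + (-3)·(-2−(19/2))) = ½·(-13/4 − 35 + 69/2) = -15/8.
[WYZ] = ½·((-61/13)·(19/2−3) + (-7)·(3−(71/13)) + (-3)·(71/13−(19/2))) = ½·(-61/2 + 224/13 + 315/26) = -15/26, so the X-coordinate is (-15/26)/(-15/8) = 4/13.
[XWZ] = ½·((-1/2)·(71/13−3) + (-61/13)·(3−(-2)) + (-3)·(-2−(71/13))) = ½·(-16/13 − 305/13 + 291/13) = -15/13, so the Y-coordinate is 8/13.
[XYW] = ½·((-1/2)·(19/2−(71/13)) + (-7)·(71/13−(-2)) + (-61/13)·(-2−(19/2))) = ½·(-105/52 − 679/13 + 1403/26) = -15/104, so the Z-coordinate is 1/13.
Check: 4/13 + 8/13 + 1/13 = 1.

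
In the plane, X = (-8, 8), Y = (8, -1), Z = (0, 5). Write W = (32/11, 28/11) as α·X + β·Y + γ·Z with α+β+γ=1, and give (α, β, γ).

Signed area of the reference triangle: [XYZ] = ½·((-8)·(-1−5) + 8·(5−8) + 0·(8−(-1))) = ½·(48 − 24 + 0) = 12.
[WYZ] = ½·((32/11)·(-1−5) + 8·(5−(28/11)) + 0·(28/11−(-1))) = ½·(-192/11 + 216/11 + 0) = 12/11, so the X-coordinate is (12/11)/12 = 1/11.
[XWZ] = ½·((-8)·(28/11−5) + (32/11)·(5−8) + 0·(8−(28/11))) = ½·(216/11 − 96/11 + 0) = 60/11, so the Y-coordinate is 5/11.
[XYW] = ½·((-8)·(-1−(28/11)) + 8·(28/11−8) + (32/11)·(8−(-1))) = ½·(312/11 − 480/11 + 288/11) = 60/11, so the Z-coordinate is 5/11.
Check: 1/11 + 5/11 + 5/11 = 1.

(1/11, 5/11, 5/11)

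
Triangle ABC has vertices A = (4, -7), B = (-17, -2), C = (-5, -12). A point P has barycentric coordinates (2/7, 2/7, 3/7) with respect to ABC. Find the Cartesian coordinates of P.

(-41/7, -54/7)

P = (2/7)·A + (2/7)·B + (3/7)·C.
x-coordinate: (2/7)·4 + (2/7)·(-17) + (3/7)·(-5) = -41/7.
y-coordinate: (2/7)·(-7) + (2/7)·(-2) + (3/7)·(-12) = -54/7.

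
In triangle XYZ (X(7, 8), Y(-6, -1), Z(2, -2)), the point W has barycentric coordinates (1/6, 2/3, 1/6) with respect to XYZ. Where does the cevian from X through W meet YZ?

Line XW meets YZ where the X-coordinate vanishes; zeroing W's X-weight and renormalizing leaves Y, Z-weights 2/3 : 1/6 → (4/5, 1/5).
So V = (4/5)·Y + (1/5)·Z = (-22/5, -6/5).

(-22/5, -6/5)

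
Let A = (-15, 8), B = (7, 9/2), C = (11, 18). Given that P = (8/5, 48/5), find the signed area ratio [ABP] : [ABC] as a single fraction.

[ABC] = ½·((-15)·(9/2−18) + 7·(18−8) + 11·(8−(9/2))) = ½·(405/2 + 70 + 77/2) = 311/2.
[ABP] = ½·((-15)·(9/2−(48/5)) + 7·(48/5−8) + (8/5)·(8−(9/2))) = ½·(153/2 + 56/5 + 28/5) = 933/20, so the ratio is (933/20)/(311/2) = 3/10.

3/10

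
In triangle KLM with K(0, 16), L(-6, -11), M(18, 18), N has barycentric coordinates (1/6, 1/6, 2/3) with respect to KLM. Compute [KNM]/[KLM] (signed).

1/6

The signed ratio [KNM]/[KLM] equals the barycentric coordinate of N at vertex L, which is 1/6.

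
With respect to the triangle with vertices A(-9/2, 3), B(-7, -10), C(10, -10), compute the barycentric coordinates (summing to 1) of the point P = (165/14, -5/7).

(5/7, -5/7, 1)

Signed area of the reference triangle: [ABC] = ½·((-9/2)·(-10−(-10)) + (-7)·(-10−3) + 10·(3−(-10))) = ½·(0 + 91 + 130) = 221/2.
[PBC] = ½·((165/14)·(-10−(-10)) + (-7)·(-10−(-5/7)) + 10·(-5/7−(-10))) = ½·(0 + 65 + 650/7) = 1105/14, so the A-coordinate is (1105/14)/(221/2) = 5/7.
[APC] = ½·((-9/2)·(-5/7−(-10)) + (165/14)·(-10−3) + 10·(3−(-5/7))) = ½·(-585/14 − 2145/14 + 260/7) = -1105/14, so the B-coordinate is -5/7.
[ABP] = ½·((-9/2)·(-10−(-5/7)) + (-7)·(-5/7−3) + (165/14)·(3−(-10))) = ½·(585/14 + 26 + 2145/14) = 221/2, so the C-coordinate is 1.
Check: 5/7 − 5/7 + 1 = 1.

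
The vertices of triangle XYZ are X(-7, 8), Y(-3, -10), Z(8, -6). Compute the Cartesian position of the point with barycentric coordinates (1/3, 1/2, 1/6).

W = (1/3)·X + (1/2)·Y + (1/6)·Z.
x-coordinate: (1/3)·(-7) + (1/2)·(-3) + (1/6)·8 = -5/2.
y-coordinate: (1/3)·8 + (1/2)·(-10) + (1/6)·(-6) = -10/3.

(-5/2, -10/3)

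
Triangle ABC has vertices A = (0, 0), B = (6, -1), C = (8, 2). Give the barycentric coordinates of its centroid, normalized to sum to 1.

(1/3, 1/3, 1/3)

The centroid is the average of the vertices, so each weight is 1/3.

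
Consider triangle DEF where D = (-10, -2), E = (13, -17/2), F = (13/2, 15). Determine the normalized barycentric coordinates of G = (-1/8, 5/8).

Signed area of the reference triangle: [DEF] = ½·((-10)·(-17/2−15) + 13·(15−(-2)) + (13/2)·(-2−(-17/2))) = ½·(235 + 221 + 169/4) = 1993/8.
[GEF] = ½·((-1/8)·(-17/2−15) + 13·(15−(5/8)) + (13/2)·(5/8−(-17/2))) = ½·(47/16 + 1495/8 + 949/16) = 1993/16, so the D-coordinate is (1993/16)/(1993/8) = 1/2.
[DGF] = ½·((-10)·(5/8−15) + (-1/8)·(15−(-2)) + (13/2)·(-2−(5/8))) = ½·(575/4 − 17/8 − 273/16) = 1993/32, so the E-coordinate is 1/4.
[DEG] = ½·((-10)·(-17/2−(5/8)) + 13·(5/8−(-2)) + (-1/8)·(-2−(-17/2))) = ½·(365/4 + 273/8 − 13/16) = 1993/32, so the F-coordinate is 1/4.

(1/2, 1/4, 1/4)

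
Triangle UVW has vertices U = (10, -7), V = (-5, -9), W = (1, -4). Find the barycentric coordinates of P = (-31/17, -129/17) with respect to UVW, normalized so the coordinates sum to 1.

(2/17, 11/17, 4/17)

Signed area of the reference triangle: [UVW] = ½·(10·(-9−(-4)) + (-5)·(-4−(-7)) + 1·(-7−(-9))) = ½·(-50 − 15 + 2) = -63/2.
[PVW] = ½·((-31/17)·(-9−(-4)) + (-5)·(-4−(-129/17)) + 1·(-129/17−(-9))) = ½·(155/17 − 305/17 + 24/17) = -63/17, so the U-coordinate is (-63/17)/(-63/2) = 2/17.
[UPW] = ½·(10·(-129/17−(-4)) + (-31/17)·(-4−(-7)) + 1·(-7−(-129/17))) = ½·(-610/17 − 93/17 + 10/17) = -693/34, so the V-coordinate is 11/17.
[UVP] = ½·(10·(-9−(-129/17)) + (-5)·(-129/17−(-7)) + (-31/17)·(-7−(-9))) = ½·(-240/17 + 50/17 − 62/17) = -126/17, so the W-coordinate is 4/17.
Check: 2/17 + 11/17 + 4/17 = 1.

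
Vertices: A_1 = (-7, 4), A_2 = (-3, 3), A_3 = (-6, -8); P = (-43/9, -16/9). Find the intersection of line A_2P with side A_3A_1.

Barycentric coordinates of P with respect to A_1A_2A_3: (1/9, 4/9, 4/9).
On side A_3A_1 the A_2-coordinate is zero; dropping P's A_2-weight 4/9 and renormalizing the remaining 4/9 : 1/9 gives weights 4/5, 1/5 on A_3, A_1.
Q = (4/5)·(-6, -8) + (1/5)·(-7, 4) = (-31/5, -28/5).

(-31/5, -28/5)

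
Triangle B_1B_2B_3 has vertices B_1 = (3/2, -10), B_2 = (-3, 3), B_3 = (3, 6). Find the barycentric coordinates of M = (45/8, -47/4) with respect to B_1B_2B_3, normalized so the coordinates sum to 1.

(5/4, -3/4, 1/2)

Signed area of the reference triangle: [B_1B_2B_3] = ½·((3/2)·(3−6) + (-3)·(6−(-10)) + 3·(-10−3)) = ½·(-9/2 − 48 − 39) = -183/4.
[MB_2B_3] = ½·((45/8)·(3−6) + (-3)·(6−(-47/4)) + 3·(-47/4−3)) = ½·(-135/8 − 213/4 − 177/4) = -915/16, so the B_1-coordinate is (-915/16)/(-183/4) = 5/4.
[B_1MB_3] = ½·((3/2)·(-47/4−6) + (45/8)·(6−(-10)) + 3·(-10−(-47/4))) = ½·(-213/8 + 90 + 21/4) = 549/16, so the B_2-coordinate is -3/4.
[B_1B_2M] = ½·((3/2)·(3−(-47/4)) + (-3)·(-47/4−(-10)) + (45/8)·(-10−3)) = ½·(177/8 + 21/4 − 585/8) = -183/8, so the B_3-coordinate is 1/2.
Check: 5/4 − 3/4 + 1/2 = 1.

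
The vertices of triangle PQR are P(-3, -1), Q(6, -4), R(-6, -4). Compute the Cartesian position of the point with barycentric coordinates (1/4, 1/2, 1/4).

S = (1/4)·P + (1/2)·Q + (1/4)·R.
x-coordinate: (1/4)·(-3) + (1/2)·6 + (1/4)·(-6) = 3/4.
y-coordinate: (1/4)·(-1) + (1/2)·(-4) + (1/4)·(-4) = -13/4.

(3/4, -13/4)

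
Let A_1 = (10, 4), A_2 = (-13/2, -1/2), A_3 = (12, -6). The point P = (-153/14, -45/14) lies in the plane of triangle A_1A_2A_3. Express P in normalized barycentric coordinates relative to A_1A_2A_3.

Signed area of the reference triangle: [A_1A_2A_3] = ½·(10·(-1/2−(-6)) + (-13/2)·(-6−4) + 12·(4−(-1/2))) = ½·(55 + 65 + 54) = 87.
[PA_2A_3] = ½·((-153/14)·(-1/2−(-6)) + (-13/2)·(-6−(-45/14)) + 12·(-45/14−(-1/2))) = ½·(-1683/28 + 507/28 − 228/7) = -261/7, so the A_1-coordinate is (-261/7)/87 = -3/7.
[A_1PA_3] = ½·(10·(-45/14−(-6)) + (-153/14)·(-6−4) + 12·(4−(-45/14))) = ½·(195/7 + 765/7 + 606/7) = 783/7, so the A_2-coordinate is 9/7.
[A_1A_2P] = ½·(10·(-1/2−(-45/14)) + (-13/2)·(-45/14−4) + (-153/14)·(4−(-1/2))) = ½·(190/7 + 1313/28 − 1377/28) = 87/7, so the A_3-coordinate is 1/7.

(-3/7, 9/7, 1/7)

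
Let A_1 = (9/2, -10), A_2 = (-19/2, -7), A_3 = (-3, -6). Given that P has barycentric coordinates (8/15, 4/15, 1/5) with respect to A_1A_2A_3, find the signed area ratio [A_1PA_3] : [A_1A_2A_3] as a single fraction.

The signed ratio [A_1PA_3]/[A_1A_2A_3] equals the barycentric coordinate of P at vertex A_2, which is 4/15.

4/15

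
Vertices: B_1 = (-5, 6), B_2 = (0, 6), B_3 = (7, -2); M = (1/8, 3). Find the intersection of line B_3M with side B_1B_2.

(-4, 6)

Barycentric coordinates of M with respect to B_1B_2B_3: (1/2, 1/8, 3/8).
On side B_1B_2 the B_3-coordinate is zero; dropping M's B_3-weight 3/8 and renormalizing the remaining 1/2 : 1/8 gives weights 4/5, 1/5 on B_1, B_2.
N = (4/5)·(-5, 6) + (1/5)·(0, 6) = (-4, 6).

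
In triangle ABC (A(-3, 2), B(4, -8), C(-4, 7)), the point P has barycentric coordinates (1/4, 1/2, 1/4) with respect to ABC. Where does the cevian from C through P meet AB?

(5/3, -14/3)

Line CP meets AB where the C-coordinate vanishes; zeroing P's C-weight and renormalizing leaves A, B-weights 1/4 : 1/2 → (1/3, 2/3).
So Q = (1/3)·A + (2/3)·B = (5/3, -14/3).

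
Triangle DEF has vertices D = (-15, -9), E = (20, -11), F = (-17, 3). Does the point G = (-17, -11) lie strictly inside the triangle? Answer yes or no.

no

Barycentric coordinates of G: (259/208, -7/104, -37/208).
The three coordinates are positive, negative, negative; a point is interior exactly when all three are positive.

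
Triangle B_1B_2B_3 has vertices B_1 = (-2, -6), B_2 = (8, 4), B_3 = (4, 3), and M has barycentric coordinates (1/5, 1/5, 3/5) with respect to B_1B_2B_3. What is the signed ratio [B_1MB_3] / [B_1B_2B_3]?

1/5

The signed ratio [B_1MB_3]/[B_1B_2B_3] equals the barycentric coordinate of M at vertex B_2, which is 1/5.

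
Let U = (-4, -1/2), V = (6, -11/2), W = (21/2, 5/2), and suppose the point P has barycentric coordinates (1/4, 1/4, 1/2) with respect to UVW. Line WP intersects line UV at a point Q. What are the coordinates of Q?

(1, -3)

Line WP meets UV where the W-coordinate vanishes; zeroing P's W-weight and renormalizing leaves U, V-weights 1/4 : 1/4 → (1/2, 1/2).
So Q = (1/2)·U + (1/2)·V = (1, -3).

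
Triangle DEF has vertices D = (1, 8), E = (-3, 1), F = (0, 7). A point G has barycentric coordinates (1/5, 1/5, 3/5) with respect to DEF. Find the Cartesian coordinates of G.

(-2/5, 6)

G = (1/5)·D + (1/5)·E + (3/5)·F.
x-coordinate: (1/5)·1 + (1/5)·(-3) + (3/5)·0 = -2/5.
y-coordinate: (1/5)·8 + (1/5)·1 + (3/5)·7 = 6.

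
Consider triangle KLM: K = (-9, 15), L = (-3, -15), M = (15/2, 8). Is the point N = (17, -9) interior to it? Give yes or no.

no

Barycentric coordinates of N: (-397/453, 214/453, 212/151).
The three coordinates are negative, positive, positive; a point is interior exactly when all three are positive.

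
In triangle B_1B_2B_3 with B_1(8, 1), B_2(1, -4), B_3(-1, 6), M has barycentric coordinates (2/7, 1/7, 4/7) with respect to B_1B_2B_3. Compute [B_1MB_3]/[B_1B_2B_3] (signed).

1/7

The signed ratio [B_1MB_3]/[B_1B_2B_3] equals the barycentric coordinate of M at vertex B_2, which is 1/7.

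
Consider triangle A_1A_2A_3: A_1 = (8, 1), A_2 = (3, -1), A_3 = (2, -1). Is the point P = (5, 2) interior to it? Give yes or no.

Barycentric coordinates of P: (3/2, -6, 11/2).
The three coordinates are positive, negative, positive; a point is interior exactly when all three are positive.

no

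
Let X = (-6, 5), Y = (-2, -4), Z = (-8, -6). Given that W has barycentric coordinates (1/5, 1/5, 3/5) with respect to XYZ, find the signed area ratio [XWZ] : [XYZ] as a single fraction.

The signed ratio [XWZ]/[XYZ] equals the barycentric coordinate of W at vertex Y, which is 1/5.

1/5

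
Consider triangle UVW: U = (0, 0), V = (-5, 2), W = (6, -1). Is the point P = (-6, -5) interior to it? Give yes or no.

Barycentric coordinates of P: (80/7, -36/7, -37/7).
The three coordinates are positive, negative, negative; a point is interior exactly when all three are positive.

no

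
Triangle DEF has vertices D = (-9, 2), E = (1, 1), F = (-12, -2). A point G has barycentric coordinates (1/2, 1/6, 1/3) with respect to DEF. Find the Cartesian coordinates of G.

G = (1/2)·D + (1/6)·E + (1/3)·F.
x-coordinate: (1/2)·(-9) + (1/6)·1 + (1/3)·(-12) = -25/3.
y-coordinate: (1/2)·2 + (1/6)·1 + (1/3)·(-2) = 1/2.

(-25/3, 1/2)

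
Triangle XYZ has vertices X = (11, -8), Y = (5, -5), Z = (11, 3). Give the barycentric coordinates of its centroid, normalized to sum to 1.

(1/3, 1/3, 1/3)

The centroid is the average of the vertices, so each weight is 1/3.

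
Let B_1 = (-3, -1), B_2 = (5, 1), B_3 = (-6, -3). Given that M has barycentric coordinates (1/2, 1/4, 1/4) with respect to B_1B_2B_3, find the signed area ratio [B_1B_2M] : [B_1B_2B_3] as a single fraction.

1/4

The signed ratio [B_1B_2M]/[B_1B_2B_3] equals the barycentric coordinate of M at vertex B_3, which is 1/4.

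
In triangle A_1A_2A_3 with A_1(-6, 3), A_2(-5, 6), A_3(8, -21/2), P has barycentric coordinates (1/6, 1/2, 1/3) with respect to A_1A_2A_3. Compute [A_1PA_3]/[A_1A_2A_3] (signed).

The signed ratio [A_1PA_3]/[A_1A_2A_3] equals the barycentric coordinate of P at vertex A_2, which is 1/2.

1/2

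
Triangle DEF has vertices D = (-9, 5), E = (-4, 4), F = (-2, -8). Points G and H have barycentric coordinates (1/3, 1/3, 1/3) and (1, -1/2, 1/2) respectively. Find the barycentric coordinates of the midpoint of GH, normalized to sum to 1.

Since both coordinate triples sum to 1, the midpoint's barycentrics are the componentwise average.
(1/3+1)/2 = 2/3; similarly -1/12 and 5/12.

(2/3, -1/12, 5/12)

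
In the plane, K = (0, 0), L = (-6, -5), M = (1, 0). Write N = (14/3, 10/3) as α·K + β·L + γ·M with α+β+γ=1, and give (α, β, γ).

Signed area of the reference triangle: [KLM] = ½·(0·(-5−0) + (-6)·(0−0) + 1·(0−(-5))) = ½·(0 + 0 + 5) = 5/2.
[NLM] = ½·((14/3)·(-5−0) + (-6)·(0−(10/3)) + 1·(10/3−(-5))) = ½·(-70/3 + 20 + 25/3) = 5/2, so the K-coordinate is (5/2)/(5/2) = 1.
[KNM] = ½·(0·(10/3−0) + (14/3)·(0−0) + 1·(0−(10/3))) = ½·(0 + 0 − 10/3) = -5/3, so the L-coordinate is -2/3.
[KLN] = ½·(0·(-5−(10/3)) + (-6)·(10/3−0) + (14/3)·(0−(-5))) = ½·(0 − 20 + 70/3) = 5/3, so the M-coordinate is 2/3.

(1, -2/3, 2/3)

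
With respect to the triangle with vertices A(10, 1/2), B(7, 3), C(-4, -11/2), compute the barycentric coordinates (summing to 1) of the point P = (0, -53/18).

(1/9, 2/9, 2/3)

Signed area of the reference triangle: [ABC] = ½·(10·(3−(-11/2)) + 7·(-11/2−(1/2)) + (-4)·(1/2−3)) = ½·(85 − 42 + 10) = 53/2.
[PBC] = ½·(0·(3−(-11/2)) + 7·(-11/2−(-53/18)) + (-4)·(-53/18−3)) = ½·(0 − 161/9 + 214/9) = 53/18, so the A-coordinate is (53/18)/(53/2) = 1/9.
[APC] = ½·(10·(-53/18−(-11/2)) + 0·(-11/2−(1/2)) + (-4)·(1/2−(-53/18))) = ½·(230/9 + 0 − 124/9) = 53/9, so the B-coordinate is 2/9.
[ABP] = ½·(10·(3−(-53/18)) + 7·(-53/18−(1/2)) + 0·(1/2−3)) = ½·(535/9 − 217/9 + 0) = 53/3, so the C-coordinate is 2/3.
Check: 1/9 + 2/9 + 2/3 = 1.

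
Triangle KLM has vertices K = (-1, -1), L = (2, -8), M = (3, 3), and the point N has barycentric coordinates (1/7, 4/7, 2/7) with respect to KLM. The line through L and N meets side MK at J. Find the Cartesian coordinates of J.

Line LN meets MK where the L-coordinate vanishes; zeroing N's L-weight and renormalizing leaves M, K-weights 2/7 : 1/7 → (2/3, 1/3).
So J = (2/3)·M + (1/3)·K = (5/3, 5/3).

(5/3, 5/3)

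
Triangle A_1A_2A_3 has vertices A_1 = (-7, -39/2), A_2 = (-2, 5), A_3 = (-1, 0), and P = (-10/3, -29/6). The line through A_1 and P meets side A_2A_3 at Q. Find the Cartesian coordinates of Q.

(-3/2, 5/2)

Barycentric coordinates of P with respect to A_1A_2A_3: (1/3, 1/3, 1/3).
On side A_2A_3 the A_1-coordinate is zero; dropping P's A_1-weight 1/3 and renormalizing the remaining 1/3 : 1/3 gives weights 1/2, 1/2 on A_2, A_3.
Q = (1/2)·(-2, 5) + (1/2)·(-1, 0) = (-3/2, 5/2).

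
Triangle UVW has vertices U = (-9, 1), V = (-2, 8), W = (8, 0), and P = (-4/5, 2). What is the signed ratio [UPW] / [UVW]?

1/5

[UVW] = ½·((-9)·(8−0) + (-2)·(0−1) + 8·(1−8)) = ½·(-72 + 2 − 56) = -63.
[UPW] = ½·((-9)·(2−0) + (-4/5)·(0−1) + 8·(1−2)) = ½·(-18 + 4/5 − 8) = -63/5, so the ratio is (-63/5)/(-63) = 1/5.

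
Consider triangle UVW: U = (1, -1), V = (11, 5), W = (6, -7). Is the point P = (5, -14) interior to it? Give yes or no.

Barycentric coordinates of P: (-23/90, -41/90, 77/45).
The three coordinates are negative, negative, positive; a point is interior exactly when all three are positive.

no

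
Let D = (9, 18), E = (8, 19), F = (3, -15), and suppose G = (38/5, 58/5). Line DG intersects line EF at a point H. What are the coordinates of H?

Barycentric coordinates of G with respect to DEF: (3/5, 1/5, 1/5).
On side EF the D-coordinate is zero; dropping G's D-weight 3/5 and renormalizing the remaining 1/5 : 1/5 gives weights 1/2, 1/2 on E, F.
H = (1/2)·(8, 19) + (1/2)·(3, -15) = (11/2, 2).

(11/2, 2)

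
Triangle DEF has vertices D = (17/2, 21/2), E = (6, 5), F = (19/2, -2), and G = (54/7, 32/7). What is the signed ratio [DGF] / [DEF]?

3/7

[DEF] = ½·((17/2)·(5−(-2)) + 6·(-2−(21/2)) + (19/2)·(21/2−5)) = ½·(119/2 − 75 + 209/4) = 147/8.
[DGF] = ½·((17/2)·(32/7−(-2)) + (54/7)·(-2−(21/2)) + (19/2)·(21/2−(32/7))) = ½·(391/7 − 675/7 + 1577/28) = 63/8, so the ratio is (63/8)/(147/8) = 3/7.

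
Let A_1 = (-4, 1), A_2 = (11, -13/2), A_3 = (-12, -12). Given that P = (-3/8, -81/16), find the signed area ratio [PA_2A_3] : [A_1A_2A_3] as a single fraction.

[A_1A_2A_3] = ½·((-4)·(-13/2−(-12)) + 11·(-12−1) + (-12)·(1−(-13/2))) = ½·(-22 − 143 − 90) = -255/2.
[PA_2A_3] = ½·((-3/8)·(-13/2−(-12)) + 11·(-12−(-81/16)) + (-12)·(-81/16−(-13/2))) = ½·(-33/16 − 1221/16 − 69/4) = -765/16, so the ratio is (-765/16)/(-255/2) = 3/8.

3/8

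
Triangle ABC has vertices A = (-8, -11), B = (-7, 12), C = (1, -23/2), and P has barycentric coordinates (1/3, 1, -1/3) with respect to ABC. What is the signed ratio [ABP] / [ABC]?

The signed ratio [ABP]/[ABC] equals the barycentric coordinate of P at vertex C, which is -1/3.

-1/3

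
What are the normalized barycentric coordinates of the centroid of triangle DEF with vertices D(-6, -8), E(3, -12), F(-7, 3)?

(1/3, 1/3, 1/3)

The centroid is the average of the vertices, so each weight is 1/3.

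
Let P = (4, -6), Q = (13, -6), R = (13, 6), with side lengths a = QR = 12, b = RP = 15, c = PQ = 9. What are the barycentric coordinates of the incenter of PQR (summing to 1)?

(1/3, 5/12, 1/4)

The incenter has barycentric coordinates proportional to the opposite side lengths: (12 : 15 : 9).
Normalizing by 12+15+9 = 36 gives (1/3, 5/12, 1/4).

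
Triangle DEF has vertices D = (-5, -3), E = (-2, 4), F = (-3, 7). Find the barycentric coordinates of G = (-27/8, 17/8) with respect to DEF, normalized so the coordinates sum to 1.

(3/8, 3/8, 1/4)

Signed area of the reference triangle: [DEF] = ½·((-5)·(4−7) + (-2)·(7−(-3)) + (-3)·(-3−4)) = ½·(15 − 20 + 21) = 8.
[GEF] = ½·((-27/8)·(4−7) + (-2)·(7−(17/8)) + (-3)·(17/8−4)) = ½·(81/8 − 39/4 + 45/8) = 3, so the D-coordinate is 3/8 = 3/8.
[DGF] = ½·((-5)·(17/8−7) + (-27/8)·(7−(-3)) + (-3)·(-3−(17/8))) = ½·(195/8 − 135/4 + 123/8) = 3, so the E-coordinate is 3/8.
[DEG] = ½·((-5)·(4−(17/8)) + (-2)·(17/8−(-3)) + (-27/8)·(-3−4)) = ½·(-75/8 − 41/4 + 189/8) = 2, so the F-coordinate is 1/4.
Check: 3/8 + 3/8 + 1/4 = 1.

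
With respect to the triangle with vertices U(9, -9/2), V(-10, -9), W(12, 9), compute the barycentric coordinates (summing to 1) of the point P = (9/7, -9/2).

Signed area of the reference triangle: [UVW] = ½·(9·(-9−9) + (-10)·(9−(-9/2)) + 12·(-9/2−(-9))) = ½·(-162 − 135 + 54) = -243/2.
[PVW] = ½·((9/7)·(-9−9) + (-10)·(9−(-9/2)) + 12·(-9/2−(-9))) = ½·(-162/7 − 135 + 54) = -729/14, so the U-coordinate is (-729/14)/(-243/2) = 3/7.
[UPW] = ½·(9·(-9/2−9) + (9/7)·(9−(-9/2)) + 12·(-9/2−(-9/2))) = ½·(-243/2 + 243/14 + 0) = -729/14, so the V-coordinate is 3/7.
[UVP] = ½·(9·(-9−(-9/2)) + (-10)·(-9/2−(-9/2)) + (9/7)·(-9/2−(-9))) = ½·(-81/2 + 0 + 81/14) = -243/14, so the W-coordinate is 1/7.
Check: 3/7 + 3/7 + 1/7 = 1.

(3/7, 3/7, 1/7)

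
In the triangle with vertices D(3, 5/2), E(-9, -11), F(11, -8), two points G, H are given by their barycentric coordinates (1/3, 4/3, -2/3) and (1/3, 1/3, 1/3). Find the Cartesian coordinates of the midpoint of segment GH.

(-25/3, -7)

Barycentric coordinates of the midpoint are the average: (1/3, 5/6, -1/6).
Converting: (1/3)·D + (5/6)·E + (-1/6)·F = (-25/3, -7).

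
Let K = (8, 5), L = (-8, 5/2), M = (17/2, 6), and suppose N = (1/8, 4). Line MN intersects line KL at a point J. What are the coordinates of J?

Barycentric coordinates of N with respect to KLM: (1/4, 1/2, 1/4).
On side KL the M-coordinate is zero; dropping N's M-weight 1/4 and renormalizing the remaining 1/4 : 1/2 gives weights 1/3, 2/3 on K, L.
J = (1/3)·(8, 5) + (2/3)·(-8, 5/2) = (-8/3, 10/3).

(-8/3, 10/3)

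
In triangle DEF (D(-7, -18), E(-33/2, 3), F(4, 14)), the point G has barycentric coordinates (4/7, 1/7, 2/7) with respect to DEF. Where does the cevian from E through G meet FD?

(-10/3, -22/3)

Line EG meets FD where the E-coordinate vanishes; zeroing G's E-weight and renormalizing leaves F, D-weights 2/7 : 4/7 → (1/3, 2/3).
So H = (1/3)·F + (2/3)·D = (-10/3, -22/3).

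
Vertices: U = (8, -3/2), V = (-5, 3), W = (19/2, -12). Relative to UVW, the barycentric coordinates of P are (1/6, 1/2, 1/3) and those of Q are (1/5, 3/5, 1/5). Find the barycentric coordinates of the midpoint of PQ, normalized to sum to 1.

Since both coordinate triples sum to 1, the midpoint's barycentrics are the componentwise average.
(1/6+1/5)/2 = 11/60; similarly 11/20 and 4/15.

(11/60, 11/20, 4/15)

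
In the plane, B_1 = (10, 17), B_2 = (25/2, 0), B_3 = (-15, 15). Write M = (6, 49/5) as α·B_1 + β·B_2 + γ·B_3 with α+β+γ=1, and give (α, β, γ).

Signed area of the reference triangle: [B_1B_2B_3] = ½·(10·(0−15) + (25/2)·(15−17) + (-15)·(17−0)) = ½·(-150 − 25 − 255) = -215.
[MB_2B_3] = ½·(6·(0−15) + (25/2)·(15−(49/5)) + (-15)·(49/5−0)) = ½·(-90 + 65 − 147) = -86, so the B_1-coordinate is (-86)/(-215) = 2/5.
[B_1MB_3] = ½·(10·(49/5−15) + 6·(15−17) + (-15)·(17−(49/5))) = ½·(-52 − 12 − 108) = -86, so the B_2-coordinate is 2/5.
[B_1B_2M] = ½·(10·(0−(49/5)) + (25/2)·(49/5−17) + 6·(17−0)) = ½·(-98 − 90 + 102) = -43, so the B_3-coordinate is 1/5.

(2/5, 2/5, 1/5)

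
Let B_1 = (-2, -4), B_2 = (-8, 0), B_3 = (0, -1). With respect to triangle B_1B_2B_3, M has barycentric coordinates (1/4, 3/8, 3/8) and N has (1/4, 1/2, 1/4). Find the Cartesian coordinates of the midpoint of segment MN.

(-4, -21/16)

Barycentric coordinates of the midpoint are the average: (1/4, 7/16, 5/16).
Converting: (1/4)·B_1 + (7/16)·B_2 + (5/16)·B_3 = (-4, -21/16).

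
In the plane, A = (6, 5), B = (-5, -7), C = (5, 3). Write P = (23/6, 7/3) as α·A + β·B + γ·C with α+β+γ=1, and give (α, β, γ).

Signed area of the reference triangle: [ABC] = ½·(6·(-7−3) + (-5)·(3−5) + 5·(5−(-7))) = ½·(-60 + 10 + 60) = 5.
[PBC] = ½·((23/6)·(-7−3) + (-5)·(3−(7/3)) + 5·(7/3−(-7))) = ½·(-115/3 − 10/3 + 140/3) = 5/2, so the A-coordinate is (5/2)/5 = 1/2.
[APC] = ½·(6·(7/3−3) + (23/6)·(3−5) + 5·(5−(7/3))) = ½·(-4 − 23/3 + 40/3) = 5/6, so the B-coordinate is 1/6.
[ABP] = ½·(6·(-7−(7/3)) + (-5)·(7/3−5) + (23/6)·(5−(-7))) = ½·(-56 + 40/3 + 46) = 5/3, so the C-coordinate is 1/3.
Check: 1/2 + 1/6 + 1/3 = 1.

(1/2, 1/6, 1/3)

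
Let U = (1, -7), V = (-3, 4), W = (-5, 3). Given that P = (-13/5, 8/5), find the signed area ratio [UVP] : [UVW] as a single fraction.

[UVW] = ½·(1·(4−3) + (-3)·(3−(-7)) + (-5)·(-7−4)) = ½·(1 − 30 + 55) = 13.
[UVP] = ½·(1·(4−(8/5)) + (-3)·(8/5−(-7)) + (-13/5)·(-7−4)) = ½·(12/5 − 129/5 + 143/5) = 13/5, so the ratio is (13/5)/13 = 1/5.

1/5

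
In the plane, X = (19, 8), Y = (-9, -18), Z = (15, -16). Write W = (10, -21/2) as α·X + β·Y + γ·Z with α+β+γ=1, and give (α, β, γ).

(1/4, 1/4, 1/2)

Signed area of the reference triangle: [XYZ] = ½·(19·(-18−(-16)) + (-9)·(-16−8) + 15·(8−(-18))) = ½·(-38 + 216 + 390) = 284.
[WYZ] = ½·(10·(-18−(-16)) + (-9)·(-16−(-21/2)) + 15·(-21/2−(-18))) = ½·(-20 + 99/2 + 225/2) = 71, so the X-coordinate is 71/284 = 1/4.
[XWZ] = ½·(19·(-21/2−(-16)) + 10·(-16−8) + 15·(8−(-21/2))) = ½·(209/2 − 240 + 555/2) = 71, so the Y-coordinate is 1/4.
[XYW] = ½·(19·(-18−(-21/2)) + (-9)·(-21/2−8) + 10·(8−(-18))) = ½·(-285/2 + 333/2 + 260) = 142, so the Z-coordinate is 1/2.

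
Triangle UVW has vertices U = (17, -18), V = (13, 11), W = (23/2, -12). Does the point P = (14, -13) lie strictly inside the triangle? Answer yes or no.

Barycentric coordinates of P: (118/271, 19/271, 134/271).
The three coordinates are positive, positive, positive; a point is interior exactly when all three are positive.

yes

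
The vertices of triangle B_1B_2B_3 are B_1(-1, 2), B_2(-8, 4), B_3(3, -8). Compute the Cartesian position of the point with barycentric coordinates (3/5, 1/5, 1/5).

M = (3/5)·B_1 + (1/5)·B_2 + (1/5)·B_3.
x-coordinate: (3/5)·(-1) + (1/5)·(-8) + (1/5)·3 = -8/5.
y-coordinate: (3/5)·2 + (1/5)·4 + (1/5)·(-8) = 2/5.

(-8/5, 2/5)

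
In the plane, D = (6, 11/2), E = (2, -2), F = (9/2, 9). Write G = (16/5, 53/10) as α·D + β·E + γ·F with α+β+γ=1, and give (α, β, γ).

(-1/5, 2/5, 4/5)

Signed area of the reference triangle: [DEF] = ½·(6·(-2−9) + 2·(9−(11/2)) + (9/2)·(11/2−(-2))) = ½·(-66 + 7 + 135/4) = -101/8.
[GEF] = ½·((16/5)·(-2−9) + 2·(9−(53/10)) + (9/2)·(53/10−(-2))) = ½·(-176/5 + 37/5 + 657/20) = 101/40, so the D-coordinate is (101/40)/(-101/8) = -1/5.
[DGF] = ½·(6·(53/10−9) + (16/5)·(9−(11/2)) + (9/2)·(11/2−(53/10))) = ½·(-111/5 + 56/5 + 9/10) = -101/20, so the E-coordinate is 2/5.
[DEG] = ½·(6·(-2−(53/10)) + 2·(53/10−(11/2)) + (16/5)·(11/2−(-2))) = ½·(-219/5 − 2/5 + 24) = -101/10, so the F-coordinate is 4/5.
Check: -1/5 + 2/5 + 4/5 = 1.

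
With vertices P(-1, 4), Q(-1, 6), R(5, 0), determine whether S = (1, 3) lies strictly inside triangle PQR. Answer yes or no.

Barycentric coordinates of S: (1/2, 1/6, 1/3).
The three coordinates are positive, positive, positive; a point is interior exactly when all three are positive.

yes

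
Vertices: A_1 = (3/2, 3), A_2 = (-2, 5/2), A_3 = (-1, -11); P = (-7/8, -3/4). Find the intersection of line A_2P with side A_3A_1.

(1/4, -4)

Barycentric coordinates of P with respect to A_1A_2A_3: (1/4, 1/2, 1/4).
On side A_3A_1 the A_2-coordinate is zero; dropping P's A_2-weight 1/2 and renormalizing the remaining 1/4 : 1/4 gives weights 1/2, 1/2 on A_3, A_1.
Q = (1/2)·(-1, -11) + (1/2)·(3/2, 3) = (1/4, -4).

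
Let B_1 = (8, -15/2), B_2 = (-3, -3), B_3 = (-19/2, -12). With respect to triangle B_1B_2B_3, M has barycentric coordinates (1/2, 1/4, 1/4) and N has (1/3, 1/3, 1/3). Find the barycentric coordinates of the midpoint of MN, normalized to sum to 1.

Since both coordinate triples sum to 1, the midpoint's barycentrics are the componentwise average.
(1/2+1/3)/2 = 5/12; similarly 7/24 and 7/24.

(5/12, 7/24, 7/24)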